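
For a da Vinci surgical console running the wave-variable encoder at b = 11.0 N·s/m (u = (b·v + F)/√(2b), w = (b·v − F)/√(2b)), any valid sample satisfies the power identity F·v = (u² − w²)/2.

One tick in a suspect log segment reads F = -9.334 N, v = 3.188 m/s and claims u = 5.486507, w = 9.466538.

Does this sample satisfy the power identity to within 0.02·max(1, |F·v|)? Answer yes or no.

F·v = (-9.334)×3.188 = -29.756792 W.
(u² − w²)/2 = (30.101759 − 89.615342)/2 = -29.756791 W.
|Δ| = 0.000001;  2% of max(1, |F·v|) = 0.595136.

yes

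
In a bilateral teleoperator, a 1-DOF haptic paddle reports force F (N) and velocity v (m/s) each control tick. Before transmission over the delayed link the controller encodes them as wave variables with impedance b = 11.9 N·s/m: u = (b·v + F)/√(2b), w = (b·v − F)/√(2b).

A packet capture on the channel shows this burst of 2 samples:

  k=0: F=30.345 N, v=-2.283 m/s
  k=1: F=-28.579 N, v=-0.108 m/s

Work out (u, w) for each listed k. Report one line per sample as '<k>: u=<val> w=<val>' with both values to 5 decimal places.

k=0: b·v=11.9×(-2.283)=-27.16770; √(2b)=4.87852; u=(-27.16770+30.345)/4.87852=0.65128, w=(-27.16770−30.345)/4.87852=-11.78895
k=1: b·v=11.9×(-0.108)=-1.28520; √(2b)=4.87852; u=(-1.28520+(-28.579))/4.87852=-6.12156, w=(-1.28520−(-28.579))/4.87852=5.59468

0: u=0.65128 w=-11.78895
1: u=-6.12156 w=5.59468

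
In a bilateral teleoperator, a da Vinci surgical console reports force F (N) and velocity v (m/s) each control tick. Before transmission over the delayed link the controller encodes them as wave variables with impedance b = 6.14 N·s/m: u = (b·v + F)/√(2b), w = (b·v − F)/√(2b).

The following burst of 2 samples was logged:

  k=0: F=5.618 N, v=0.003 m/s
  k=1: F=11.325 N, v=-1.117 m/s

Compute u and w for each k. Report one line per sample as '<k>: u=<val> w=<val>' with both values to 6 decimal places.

0: u=1.608437 w=-1.597925
1: u=1.274617 w=-5.188902

k=0: b·v=6.14×0.003=0.018420; √(2b)=3.504283; u=(0.018420+5.618)/3.504283=1.608437, w=(0.018420−5.618)/3.504283=-1.597925
k=1: b·v=6.14×(-1.117)=-6.858380; √(2b)=3.504283; u=(-6.858380+11.325)/3.504283=1.274617, w=(-6.858380−11.325)/3.504283=-5.188902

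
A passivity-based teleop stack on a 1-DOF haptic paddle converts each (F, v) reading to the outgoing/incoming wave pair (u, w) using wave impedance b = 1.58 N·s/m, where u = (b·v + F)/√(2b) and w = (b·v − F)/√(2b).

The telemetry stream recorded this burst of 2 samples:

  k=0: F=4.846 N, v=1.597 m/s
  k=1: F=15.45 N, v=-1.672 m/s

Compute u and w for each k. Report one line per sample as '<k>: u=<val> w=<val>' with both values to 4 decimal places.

0: u=4.1455 w=-1.3066
1: u=7.2052 w=-10.1774

k=0: b·v=1.58×1.597=2.5233; √(2b)=1.7776; u=(2.5233+4.846)/1.7776=4.1455, w=(2.5233−4.846)/1.7776=-1.3066
k=1: b·v=1.58×(-1.672)=-2.6418; √(2b)=1.7776; u=(-2.6418+15.45)/1.7776=7.2052, w=(-2.6418−15.45)/1.7776=-10.1774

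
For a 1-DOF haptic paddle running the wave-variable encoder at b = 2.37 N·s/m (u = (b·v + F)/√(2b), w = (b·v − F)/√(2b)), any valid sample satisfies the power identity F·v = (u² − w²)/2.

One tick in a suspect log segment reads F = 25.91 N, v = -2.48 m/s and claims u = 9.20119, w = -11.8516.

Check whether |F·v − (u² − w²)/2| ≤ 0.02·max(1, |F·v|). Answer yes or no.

F·v = 25.91×(-2.48) = -64.2568 W.
(u² − w²)/2 = (84.6619 − 140.4604)/2 = -27.8993 W.
|Δ| = 36.3575;  2% of max(1, |F·v|) = 1.2851.

no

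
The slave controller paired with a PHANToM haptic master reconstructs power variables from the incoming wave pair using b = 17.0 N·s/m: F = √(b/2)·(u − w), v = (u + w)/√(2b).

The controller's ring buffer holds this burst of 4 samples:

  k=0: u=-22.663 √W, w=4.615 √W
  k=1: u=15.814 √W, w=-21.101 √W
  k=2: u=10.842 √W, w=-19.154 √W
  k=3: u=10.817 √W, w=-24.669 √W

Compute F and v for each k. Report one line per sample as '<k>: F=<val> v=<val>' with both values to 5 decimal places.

0: F=-79.52835 v=-3.09521
1: F=107.62479 v=-0.90671
2: F=87.45262 v=-1.42550
3: F=103.45858 v=-2.37560

k=0: u−w=-27.27800, u+w=-18.04800; √(b/2)=2.91548, √(2b)=5.83095; F=2.91548×(-27.278)=-79.52835, v=-18.04800/5.83095=-3.09521
k=1: u−w=36.91500, u+w=-5.28700; √(b/2)=2.91548, √(2b)=5.83095; F=2.91548×36.915=107.62479, v=-5.28700/5.83095=-0.90671
k=2: u−w=29.99600, u+w=-8.31200; √(b/2)=2.91548, √(2b)=5.83095; F=2.91548×29.996=87.45262, v=-8.31200/5.83095=-1.42550
k=3: u−w=35.48600, u+w=-13.85200; √(b/2)=2.91548, √(2b)=5.83095; F=2.91548×35.486=103.45858, v=-13.85200/5.83095=-2.37560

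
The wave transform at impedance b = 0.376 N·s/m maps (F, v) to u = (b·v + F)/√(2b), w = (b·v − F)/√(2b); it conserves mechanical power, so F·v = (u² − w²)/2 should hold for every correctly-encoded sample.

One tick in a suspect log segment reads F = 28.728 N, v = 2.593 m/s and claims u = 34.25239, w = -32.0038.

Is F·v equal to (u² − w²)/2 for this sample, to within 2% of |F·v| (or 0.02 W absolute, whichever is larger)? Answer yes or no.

yes

F·v = 28.728×2.593 = 74.4917 W.
(u² − w²)/2 = (1173.2262 − 1024.2432)/2 = 74.4915 W.
|Δ| = 0.0002;  2% of max(1, |F·v|) = 1.4898.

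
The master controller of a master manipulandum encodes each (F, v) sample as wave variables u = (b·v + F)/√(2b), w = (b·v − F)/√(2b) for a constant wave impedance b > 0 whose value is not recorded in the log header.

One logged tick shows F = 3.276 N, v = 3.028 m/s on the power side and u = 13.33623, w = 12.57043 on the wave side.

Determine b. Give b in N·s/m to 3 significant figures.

b = 36.6 N·s/m

u + w = 25.90666;  u + w = √(2b)·v, so √(2b) = 25.90666/3.028 = 8.55570.
b = (√(2b))²/2 = 73.20000/2 = 36.60000.
(Check via u − w = 2F/√(2b): u − w = 0.76580, 2F/√(2b) = 0.76581.)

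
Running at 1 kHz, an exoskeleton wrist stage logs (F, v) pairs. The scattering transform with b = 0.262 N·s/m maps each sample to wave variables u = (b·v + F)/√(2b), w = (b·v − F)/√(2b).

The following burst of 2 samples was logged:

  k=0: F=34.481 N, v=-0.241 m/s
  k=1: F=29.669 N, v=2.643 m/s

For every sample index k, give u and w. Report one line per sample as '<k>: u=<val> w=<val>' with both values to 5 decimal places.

k=0: b·v=0.262×(-0.241)=-0.06314; √(2b)=0.72388; u=(-0.06314+34.481)/0.72388=47.54646, w=(-0.06314−34.481)/0.72388=-47.72092
k=1: b·v=0.262×2.643=0.69247; √(2b)=0.72388; u=(0.69247+29.669)/0.72388=41.94277, w=(0.69247−29.669)/0.72388=-40.02956

0: u=47.54646 w=-47.72092
1: u=41.94277 w=-40.02956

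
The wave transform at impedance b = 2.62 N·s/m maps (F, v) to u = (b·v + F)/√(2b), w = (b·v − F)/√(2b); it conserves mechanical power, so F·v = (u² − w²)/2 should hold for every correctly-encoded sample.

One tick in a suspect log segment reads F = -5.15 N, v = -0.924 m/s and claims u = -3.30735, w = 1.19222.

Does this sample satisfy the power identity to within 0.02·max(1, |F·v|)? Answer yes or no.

F·v = (-5.15)×(-0.924) = 4.7586 W.
(u² − w²)/2 = (10.9386 − 1.4214)/2 = 4.7586 W.
|Δ| = 0.0000;  2% of max(1, |F·v|) = 0.0952.

yes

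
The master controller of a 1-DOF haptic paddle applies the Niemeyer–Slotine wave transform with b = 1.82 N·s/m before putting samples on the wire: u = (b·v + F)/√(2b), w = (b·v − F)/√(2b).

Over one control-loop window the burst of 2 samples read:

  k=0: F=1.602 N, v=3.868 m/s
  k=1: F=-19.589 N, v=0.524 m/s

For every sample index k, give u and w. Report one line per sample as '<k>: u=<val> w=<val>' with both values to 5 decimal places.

0: u=4.52951 w=2.85016
1: u=-9.76756 w=10.76729

k=0: b·v=1.82×3.868=7.03976; √(2b)=1.90788; u=(7.03976+1.602)/1.90788=4.52951, w=(7.03976−1.602)/1.90788=2.85016
k=1: b·v=1.82×0.524=0.95368; √(2b)=1.90788; u=(0.95368+(-19.589))/1.90788=-9.76756, w=(0.95368−(-19.589))/1.90788=10.76729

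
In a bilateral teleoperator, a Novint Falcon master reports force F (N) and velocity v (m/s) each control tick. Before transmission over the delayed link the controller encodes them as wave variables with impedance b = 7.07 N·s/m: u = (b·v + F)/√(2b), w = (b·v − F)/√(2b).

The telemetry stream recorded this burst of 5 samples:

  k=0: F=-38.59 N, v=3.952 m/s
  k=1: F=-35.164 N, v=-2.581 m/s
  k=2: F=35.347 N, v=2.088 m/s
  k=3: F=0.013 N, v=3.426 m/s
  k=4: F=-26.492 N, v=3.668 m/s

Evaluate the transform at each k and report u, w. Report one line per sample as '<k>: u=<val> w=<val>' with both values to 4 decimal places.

k=0: b·v=7.07×3.952=27.9406; √(2b)=3.7603; u=(27.9406+(-38.59))/3.7603=-2.8320, w=(27.9406−(-38.59))/3.7603=17.6928
k=1: b·v=7.07×(-2.581)=-18.2477; √(2b)=3.7603; u=(-18.2477+(-35.164))/3.7603=-14.2040, w=(-18.2477−(-35.164))/3.7603=4.4986
k=2: b·v=7.07×2.088=14.7622; √(2b)=3.7603; u=(14.7622+35.347)/3.7603=13.3258, w=(14.7622−35.347)/3.7603=-5.4742
k=3: b·v=7.07×3.426=24.2218; √(2b)=3.7603; u=(24.2218+0.013)/3.7603=6.4449, w=(24.2218−0.013)/3.7603=6.4380
k=4: b·v=7.07×3.668=25.9328; √(2b)=3.7603; u=(25.9328+(-26.492))/3.7603=-0.1487, w=(25.9328−(-26.492))/3.7603=13.9416

0: u=-2.8320 w=17.6928
1: u=-14.2040 w=4.4986
2: u=13.3258 w=-5.4742
3: u=6.4449 w=6.4380
4: u=-0.1487 w=13.9416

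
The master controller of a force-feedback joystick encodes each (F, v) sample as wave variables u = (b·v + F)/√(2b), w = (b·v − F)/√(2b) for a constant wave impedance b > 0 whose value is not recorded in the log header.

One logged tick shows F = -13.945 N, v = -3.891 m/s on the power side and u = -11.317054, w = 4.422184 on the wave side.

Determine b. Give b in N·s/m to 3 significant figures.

u + w = -6.894870;  u + w = √(2b)·v, so √(2b) = -6.894870/(-3.891) = 1.772005.
b = (√(2b))²/2 = 3.140000/2 = 1.570000.
(Check via u − w = 2F/√(2b): u − w = -15.739238, 2F/√(2b) = -15.739237.)

b = 1.57 N·s/m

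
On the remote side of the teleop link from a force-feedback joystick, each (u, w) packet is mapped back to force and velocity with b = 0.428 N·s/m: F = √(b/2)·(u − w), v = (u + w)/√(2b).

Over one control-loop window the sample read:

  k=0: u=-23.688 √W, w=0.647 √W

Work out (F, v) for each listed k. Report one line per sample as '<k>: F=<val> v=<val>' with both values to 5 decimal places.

k=0: u−w=-24.33500, u+w=-23.04100; √(b/2)=0.46260, √(2b)=0.92520; F=0.46260×(-24.335)=-11.25740, v=-23.04100/0.92520=-24.90373

0: F=-11.25740 v=-24.90373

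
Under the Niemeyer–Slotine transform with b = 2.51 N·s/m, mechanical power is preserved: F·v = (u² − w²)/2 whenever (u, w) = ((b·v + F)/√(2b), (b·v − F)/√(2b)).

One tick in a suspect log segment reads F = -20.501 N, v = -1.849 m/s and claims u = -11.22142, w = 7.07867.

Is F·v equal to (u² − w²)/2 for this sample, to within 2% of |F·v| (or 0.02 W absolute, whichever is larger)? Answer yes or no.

F·v = (-20.501)×(-1.849) = 37.9063 W.
(u² − w²)/2 = (125.9203 − 50.1076)/2 = 37.9063 W.
|Δ| = 0.0000;  2% of max(1, |F·v|) = 0.7581.

yes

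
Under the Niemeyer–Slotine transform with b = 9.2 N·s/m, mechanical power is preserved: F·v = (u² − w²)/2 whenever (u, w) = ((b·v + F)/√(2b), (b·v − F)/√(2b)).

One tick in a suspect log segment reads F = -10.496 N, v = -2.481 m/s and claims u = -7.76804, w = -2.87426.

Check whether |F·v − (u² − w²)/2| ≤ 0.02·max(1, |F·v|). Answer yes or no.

F·v = (-10.496)×(-2.481) = 26.0406 W.
(u² − w²)/2 = (60.3424 − 8.2614)/2 = 26.0405 W.
|Δ| = 0.0000;  2% of max(1, |F·v|) = 0.5208.

yes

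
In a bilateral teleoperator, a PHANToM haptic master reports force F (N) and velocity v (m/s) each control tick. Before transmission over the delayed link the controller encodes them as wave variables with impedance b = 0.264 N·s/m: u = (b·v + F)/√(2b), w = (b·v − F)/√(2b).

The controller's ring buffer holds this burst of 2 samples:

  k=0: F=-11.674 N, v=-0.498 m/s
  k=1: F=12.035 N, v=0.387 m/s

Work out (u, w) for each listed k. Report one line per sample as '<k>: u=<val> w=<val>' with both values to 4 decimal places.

k=0: b·v=0.264×(-0.498)=-0.1315; √(2b)=0.7266; u=(-0.1315+(-11.674))/0.7266=-16.2467, w=(-0.1315−(-11.674))/0.7266=15.8849
k=1: b·v=0.264×0.387=0.1022; √(2b)=0.7266; u=(0.1022+12.035)/0.7266=16.7032, w=(0.1022−12.035)/0.7266=-16.4220

0: u=-16.2467 w=15.8849
1: u=16.7032 w=-16.4220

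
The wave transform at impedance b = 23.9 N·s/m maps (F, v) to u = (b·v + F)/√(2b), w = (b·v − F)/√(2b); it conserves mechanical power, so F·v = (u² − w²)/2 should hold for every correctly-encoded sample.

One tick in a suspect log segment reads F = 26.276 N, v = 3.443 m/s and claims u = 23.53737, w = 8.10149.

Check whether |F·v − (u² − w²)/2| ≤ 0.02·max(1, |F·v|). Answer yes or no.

F·v = 26.276×3.443 = 90.4683 W.
(u² − w²)/2 = (554.0078 − 65.6341)/2 = 244.1868 W.
|Δ| = 153.7186;  2% of max(1, |F·v|) = 1.8094.

no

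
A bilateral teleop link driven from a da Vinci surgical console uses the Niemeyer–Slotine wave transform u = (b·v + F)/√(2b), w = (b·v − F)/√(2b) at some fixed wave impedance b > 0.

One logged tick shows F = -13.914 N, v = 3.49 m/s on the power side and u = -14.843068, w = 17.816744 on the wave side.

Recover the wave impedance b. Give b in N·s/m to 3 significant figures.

b = 0.363 N·s/m

u + w = 2.973676;  u + w = √(2b)·v, so √(2b) = 2.973676/3.49 = 0.852056.
b = (√(2b))²/2 = 0.726000/2 = 0.363000.
(Check via u − w = 2F/√(2b): u − w = -32.659812, 2F/√(2b) = -32.659819.)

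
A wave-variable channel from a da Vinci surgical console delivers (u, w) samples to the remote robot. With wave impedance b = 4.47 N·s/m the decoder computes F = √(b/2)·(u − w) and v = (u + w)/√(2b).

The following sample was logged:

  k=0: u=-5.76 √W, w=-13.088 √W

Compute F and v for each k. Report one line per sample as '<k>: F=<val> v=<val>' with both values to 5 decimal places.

k=0: u−w=7.32800, u+w=-18.84800; √(b/2)=1.49499, √(2b)=2.98998; F=1.49499×7.328=10.95530, v=-18.84800/2.98998=-6.30371

0: F=10.95530 v=-6.30371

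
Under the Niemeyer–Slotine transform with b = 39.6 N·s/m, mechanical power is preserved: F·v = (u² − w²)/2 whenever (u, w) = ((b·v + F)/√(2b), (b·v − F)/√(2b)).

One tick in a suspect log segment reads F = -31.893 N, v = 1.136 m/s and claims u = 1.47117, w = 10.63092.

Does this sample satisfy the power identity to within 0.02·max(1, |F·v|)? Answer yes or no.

F·v = (-31.893)×1.136 = -36.2304 W.
(u² − w²)/2 = (2.1643 − 113.0165)/2 = -55.4261 W.
|Δ| = 19.1956;  2% of max(1, |F·v|) = 0.7246.

no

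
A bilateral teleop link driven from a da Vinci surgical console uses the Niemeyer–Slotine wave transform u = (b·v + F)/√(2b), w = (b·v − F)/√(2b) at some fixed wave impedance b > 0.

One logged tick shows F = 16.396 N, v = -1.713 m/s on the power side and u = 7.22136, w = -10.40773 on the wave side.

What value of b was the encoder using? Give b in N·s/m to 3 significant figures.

b = 1.73 N·s/m

u + w = -3.1864;  u + w = √(2b)·v, so √(2b) = -3.1864/(-1.713) = 1.8601.
b = (√(2b))²/2 = 3.4600/2 = 1.7300.
(Check via u − w = 2F/√(2b): u − w = 17.6291, 2F/√(2b) = 17.6291.)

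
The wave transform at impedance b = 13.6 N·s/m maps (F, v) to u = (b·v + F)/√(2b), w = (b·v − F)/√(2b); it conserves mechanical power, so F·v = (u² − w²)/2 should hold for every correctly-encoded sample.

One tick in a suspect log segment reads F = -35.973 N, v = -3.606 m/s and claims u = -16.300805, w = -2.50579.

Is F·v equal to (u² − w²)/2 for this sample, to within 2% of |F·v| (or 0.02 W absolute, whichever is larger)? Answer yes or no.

yes

F·v = (-35.973)×(-3.606) = 129.718638 W.
(u² − w²)/2 = (265.716244 − 6.278984)/2 = 129.718630 W.
|Δ| = 0.000008;  2% of max(1, |F·v|) = 2.594373.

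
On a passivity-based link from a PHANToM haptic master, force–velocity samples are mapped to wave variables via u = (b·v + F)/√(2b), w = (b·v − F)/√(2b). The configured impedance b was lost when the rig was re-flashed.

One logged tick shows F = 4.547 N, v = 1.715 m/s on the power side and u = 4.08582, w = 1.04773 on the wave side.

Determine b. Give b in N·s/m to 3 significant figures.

b = 4.48 N·s/m

u + w = 5.1335;  u + w = √(2b)·v, so √(2b) = 5.1335/1.715 = 2.9933.
b = (√(2b))²/2 = 8.9600/2 = 4.4800.
(Check via u − w = 2F/√(2b): u − w = 3.0381, 2F/√(2b) = 3.0381.)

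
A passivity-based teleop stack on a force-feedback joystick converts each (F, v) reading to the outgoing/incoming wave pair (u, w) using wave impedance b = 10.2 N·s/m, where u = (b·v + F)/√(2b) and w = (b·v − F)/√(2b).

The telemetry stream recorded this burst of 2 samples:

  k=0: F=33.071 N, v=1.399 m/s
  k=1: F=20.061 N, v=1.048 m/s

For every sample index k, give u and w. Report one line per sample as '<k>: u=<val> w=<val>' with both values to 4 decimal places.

k=0: b·v=10.2×1.399=14.2698; √(2b)=4.5166; u=(14.2698+33.071)/4.5166=10.4814, w=(14.2698−33.071)/4.5166=-4.1627
k=1: b·v=10.2×1.048=10.6896; √(2b)=4.5166; u=(10.6896+20.061)/4.5166=6.8083, w=(10.6896−20.061)/4.5166=-2.0749

0: u=10.4814 w=-4.1627
1: u=6.8083 w=-2.0749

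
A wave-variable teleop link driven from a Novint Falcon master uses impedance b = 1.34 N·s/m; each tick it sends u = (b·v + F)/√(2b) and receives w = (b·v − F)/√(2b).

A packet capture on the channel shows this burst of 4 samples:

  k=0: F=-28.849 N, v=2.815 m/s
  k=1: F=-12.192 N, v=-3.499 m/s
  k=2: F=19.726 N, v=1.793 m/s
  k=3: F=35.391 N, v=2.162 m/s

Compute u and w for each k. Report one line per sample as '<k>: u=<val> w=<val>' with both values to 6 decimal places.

k=0: b·v=1.34×2.815=3.772100; √(2b)=1.637071; u=(3.772100+(-28.849))/1.637071=-15.318155, w=(3.772100−(-28.849))/1.637071=19.926508
k=1: b·v=1.34×(-3.499)=-4.688660; √(2b)=1.637071; u=(-4.688660+(-12.192))/1.637071=-10.311504, w=(-4.688660−(-12.192))/1.637071=4.583394
k=2: b·v=1.34×1.793=2.402620; √(2b)=1.637071; u=(2.402620+19.726)/1.637071=13.517206, w=(2.402620−19.726)/1.637071=-10.581939
k=3: b·v=1.34×2.162=2.897080; √(2b)=1.637071; u=(2.897080+35.391)/1.637071=23.388167, w=(2.897080−35.391)/1.637071=-19.848821

0: u=-15.318155 w=19.926508
1: u=-10.311504 w=4.583394
2: u=13.517206 w=-10.581939
3: u=23.388167 w=-19.848821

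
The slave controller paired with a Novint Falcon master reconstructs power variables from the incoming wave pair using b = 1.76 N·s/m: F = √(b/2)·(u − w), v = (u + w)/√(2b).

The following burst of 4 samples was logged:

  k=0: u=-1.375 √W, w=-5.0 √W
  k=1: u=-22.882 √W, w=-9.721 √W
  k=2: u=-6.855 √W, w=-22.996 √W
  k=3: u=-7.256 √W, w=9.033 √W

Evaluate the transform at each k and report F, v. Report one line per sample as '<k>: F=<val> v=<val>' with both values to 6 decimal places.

0: F=3.400551 v=-3.397886
1: F=-12.346112 v=-17.377457
2: F=15.141600 v=-15.910636
3: F=-15.280436 v=0.947144

k=0: u−w=3.625000, u+w=-6.375000; √(b/2)=0.938083, √(2b)=1.876166; F=0.938083×3.625=3.400551, v=-6.375000/1.876166=-3.397886
k=1: u−w=-13.161000, u+w=-32.603000; √(b/2)=0.938083, √(2b)=1.876166; F=0.938083×(-13.161)=-12.346112, v=-32.603000/1.876166=-17.377457
k=2: u−w=16.141000, u+w=-29.851000; √(b/2)=0.938083, √(2b)=1.876166; F=0.938083×16.141=15.141600, v=-29.851000/1.876166=-15.910636
k=3: u−w=-16.289000, u+w=1.777000; √(b/2)=0.938083, √(2b)=1.876166; F=0.938083×(-16.289)=-15.280436, v=1.777000/1.876166=0.947144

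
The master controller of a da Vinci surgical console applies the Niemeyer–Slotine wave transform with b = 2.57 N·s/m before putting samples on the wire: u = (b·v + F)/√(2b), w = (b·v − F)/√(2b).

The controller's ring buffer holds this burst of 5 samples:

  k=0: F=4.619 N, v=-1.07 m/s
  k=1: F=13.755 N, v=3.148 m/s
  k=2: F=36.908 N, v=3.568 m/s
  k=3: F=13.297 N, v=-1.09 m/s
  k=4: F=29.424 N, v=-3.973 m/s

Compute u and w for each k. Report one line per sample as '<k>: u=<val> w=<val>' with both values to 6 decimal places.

0: u=0.824425 w=-3.250282
1: u=9.635575 w=-2.498566
2: u=20.324029 w=-12.234813
3: u=4.629455 w=-7.100656
4: u=8.474663 w=-17.482077

k=0: b·v=2.57×(-1.07)=-2.749900; √(2b)=2.267157; u=(-2.749900+4.619)/2.267157=0.824425, w=(-2.749900−4.619)/2.267157=-3.250282
k=1: b·v=2.57×3.148=8.090360; √(2b)=2.267157; u=(8.090360+13.755)/2.267157=9.635575, w=(8.090360−13.755)/2.267157=-2.498566
k=2: b·v=2.57×3.568=9.169760; √(2b)=2.267157; u=(9.169760+36.908)/2.267157=20.324029, w=(9.169760−36.908)/2.267157=-12.234813
k=3: b·v=2.57×(-1.09)=-2.801300; √(2b)=2.267157; u=(-2.801300+13.297)/2.267157=4.629455, w=(-2.801300−13.297)/2.267157=-7.100656
k=4: b·v=2.57×(-3.973)=-10.210610; √(2b)=2.267157; u=(-10.210610+29.424)/2.267157=8.474663, w=(-10.210610−29.424)/2.267157=-17.482077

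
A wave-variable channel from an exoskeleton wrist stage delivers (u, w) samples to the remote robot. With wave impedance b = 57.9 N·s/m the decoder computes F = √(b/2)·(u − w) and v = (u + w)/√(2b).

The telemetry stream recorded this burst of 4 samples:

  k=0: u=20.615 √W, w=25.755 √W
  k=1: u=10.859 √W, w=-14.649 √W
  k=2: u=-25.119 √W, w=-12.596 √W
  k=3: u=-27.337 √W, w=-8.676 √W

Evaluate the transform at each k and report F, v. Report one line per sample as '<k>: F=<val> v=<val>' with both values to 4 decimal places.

k=0: u−w=-5.1400, u+w=46.3700; √(b/2)=5.3805, √(2b)=10.7610; F=5.3805×(-5.14)=-27.6559, v=46.3700/10.7610=4.3091
k=1: u−w=25.5080, u+w=-3.7900; √(b/2)=5.3805, √(2b)=10.7610; F=5.3805×25.508=137.2463, v=-3.7900/10.7610=-0.3522
k=2: u−w=-12.5230, u+w=-37.7150; √(b/2)=5.3805, √(2b)=10.7610; F=5.3805×(-12.523)=-67.3803, v=-37.7150/10.7610=-3.5048
k=3: u−w=-18.6610, u+w=-36.0130; √(b/2)=5.3805, √(2b)=10.7610; F=5.3805×(-18.661)=-100.4059, v=-36.0130/10.7610=-3.3466

0: F=-27.6559 v=4.3091
1: F=137.2463 v=-0.3522
2: F=-67.3803 v=-3.5048
3: F=-100.4059 v=-3.3466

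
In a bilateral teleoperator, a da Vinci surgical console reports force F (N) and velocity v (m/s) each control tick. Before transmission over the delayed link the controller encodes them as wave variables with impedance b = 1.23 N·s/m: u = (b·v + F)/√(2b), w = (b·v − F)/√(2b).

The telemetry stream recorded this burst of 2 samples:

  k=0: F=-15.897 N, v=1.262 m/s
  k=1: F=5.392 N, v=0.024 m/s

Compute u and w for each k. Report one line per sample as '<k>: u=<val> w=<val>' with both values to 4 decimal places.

k=0: b·v=1.23×1.262=1.5523; √(2b)=1.5684; u=(1.5523+(-15.897))/1.5684=-9.1459, w=(1.5523−(-15.897))/1.5684=11.1252
k=1: b·v=1.23×0.024=0.0295; √(2b)=1.5684; u=(0.0295+5.392)/1.5684=3.4566, w=(0.0295−5.392)/1.5684=-3.4190

0: u=-9.1459 w=11.1252
1: u=3.4566 w=-3.4190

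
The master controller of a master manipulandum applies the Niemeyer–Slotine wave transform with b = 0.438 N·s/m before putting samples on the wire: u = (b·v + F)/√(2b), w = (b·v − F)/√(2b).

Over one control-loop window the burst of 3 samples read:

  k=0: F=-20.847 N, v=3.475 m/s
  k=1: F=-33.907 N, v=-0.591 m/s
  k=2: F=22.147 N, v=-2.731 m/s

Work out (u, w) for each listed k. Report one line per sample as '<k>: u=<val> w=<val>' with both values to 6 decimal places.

k=0: b·v=0.438×3.475=1.522050; √(2b)=0.935949; u=(1.522050+(-20.847))/0.935949=-20.647445, w=(1.522050−(-20.847))/0.935949=23.899867
k=1: b·v=0.438×(-0.591)=-0.258858; √(2b)=0.935949; u=(-0.258858+(-33.907))/0.935949=-36.503985, w=(-0.258858−(-33.907))/0.935949=35.950839
k=2: b·v=0.438×(-2.731)=-1.196178; √(2b)=0.935949; u=(-1.196178+22.147)/0.935949=22.384583, w=(-1.196178−22.147)/0.935949=-24.940659

0: u=-20.647445 w=23.899867
1: u=-36.503985 w=35.950839
2: u=22.384583 w=-24.940659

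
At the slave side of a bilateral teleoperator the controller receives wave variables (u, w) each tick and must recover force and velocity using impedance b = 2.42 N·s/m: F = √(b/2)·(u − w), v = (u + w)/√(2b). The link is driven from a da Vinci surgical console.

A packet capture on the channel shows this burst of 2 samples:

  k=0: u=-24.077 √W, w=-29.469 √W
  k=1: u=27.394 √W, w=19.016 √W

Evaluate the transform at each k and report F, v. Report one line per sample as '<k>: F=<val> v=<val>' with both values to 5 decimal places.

k=0: u−w=5.39200, u+w=-53.54600; √(b/2)=1.10000, √(2b)=2.20000; F=1.10000×5.392=5.93120, v=-53.54600/2.20000=-24.33909
k=1: u−w=8.37800, u+w=46.41000; √(b/2)=1.10000, √(2b)=2.20000; F=1.10000×8.378=9.21580, v=46.41000/2.20000=21.09545

0: F=5.93120 v=-24.33909
1: F=9.21580 v=21.09545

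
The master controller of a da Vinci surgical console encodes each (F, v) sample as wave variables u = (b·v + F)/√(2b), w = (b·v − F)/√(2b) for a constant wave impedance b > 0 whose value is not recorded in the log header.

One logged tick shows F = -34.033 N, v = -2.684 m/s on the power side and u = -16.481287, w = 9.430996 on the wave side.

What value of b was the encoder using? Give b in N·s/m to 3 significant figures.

b = 3.45 N·s/m

u + w = -7.050291;  u + w = √(2b)·v, so √(2b) = -7.050291/(-2.684) = 2.626785.
b = (√(2b))²/2 = 6.900000/2 = 3.450000.
(Check via u − w = 2F/√(2b): u − w = -25.912283, 2F/√(2b) = -25.912284.)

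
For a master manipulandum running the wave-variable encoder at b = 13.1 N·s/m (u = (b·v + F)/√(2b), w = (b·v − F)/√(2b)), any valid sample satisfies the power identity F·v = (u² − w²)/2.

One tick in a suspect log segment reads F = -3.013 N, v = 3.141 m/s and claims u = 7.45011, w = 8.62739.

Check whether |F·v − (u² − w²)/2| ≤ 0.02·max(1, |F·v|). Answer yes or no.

yes

F·v = (-3.013)×3.141 = -9.4638 W.
(u² − w²)/2 = (55.5041 − 74.4319)/2 = -9.4639 W.
|Δ| = 0.0000;  2% of max(1, |F·v|) = 0.1893.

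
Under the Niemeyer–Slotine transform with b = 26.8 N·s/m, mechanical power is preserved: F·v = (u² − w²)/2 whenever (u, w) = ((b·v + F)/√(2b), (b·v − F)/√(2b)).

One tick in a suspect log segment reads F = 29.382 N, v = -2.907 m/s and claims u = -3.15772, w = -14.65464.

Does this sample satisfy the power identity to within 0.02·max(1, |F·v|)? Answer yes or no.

F·v = 29.382×(-2.907) = -85.4135 W.
(u² − w²)/2 = (9.9712 − 214.7585)/2 = -102.3936 W.
|Δ| = 16.9802;  2% of max(1, |F·v|) = 1.7083.

no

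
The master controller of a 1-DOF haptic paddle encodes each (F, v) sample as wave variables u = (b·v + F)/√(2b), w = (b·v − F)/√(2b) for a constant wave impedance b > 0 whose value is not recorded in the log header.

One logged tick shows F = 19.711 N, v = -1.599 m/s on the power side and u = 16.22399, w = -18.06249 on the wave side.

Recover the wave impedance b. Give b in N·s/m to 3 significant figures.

u + w = -1.8385;  u + w = √(2b)·v, so √(2b) = -1.8385/(-1.599) = 1.1498.
b = (√(2b))²/2 = 1.3220/2 = 0.6610.
(Check via u − w = 2F/√(2b): u − w = 34.2865, 2F/√(2b) = 34.2865.)

b = 0.661 N·s/m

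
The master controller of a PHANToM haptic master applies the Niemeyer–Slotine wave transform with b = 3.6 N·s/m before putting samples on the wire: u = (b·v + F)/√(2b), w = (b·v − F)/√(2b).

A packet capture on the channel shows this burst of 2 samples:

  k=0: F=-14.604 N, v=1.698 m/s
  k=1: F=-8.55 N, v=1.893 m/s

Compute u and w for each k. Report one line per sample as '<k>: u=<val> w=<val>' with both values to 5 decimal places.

0: u=-3.16448 w=7.72070
1: u=-0.64667 w=5.72612

k=0: b·v=3.6×1.698=6.11280; √(2b)=2.68328; u=(6.11280+(-14.604))/2.68328=-3.16448, w=(6.11280−(-14.604))/2.68328=7.72070
k=1: b·v=3.6×1.893=6.81480; √(2b)=2.68328; u=(6.81480+(-8.55))/2.68328=-0.64667, w=(6.81480−(-8.55))/2.68328=5.72612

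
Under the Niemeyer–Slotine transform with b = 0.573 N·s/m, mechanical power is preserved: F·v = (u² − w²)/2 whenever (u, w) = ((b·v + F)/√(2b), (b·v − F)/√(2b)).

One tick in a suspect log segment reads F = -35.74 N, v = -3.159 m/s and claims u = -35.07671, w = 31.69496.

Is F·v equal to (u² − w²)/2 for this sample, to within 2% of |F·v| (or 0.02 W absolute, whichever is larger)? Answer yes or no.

F·v = (-35.74)×(-3.159) = 112.90266 W.
(u² − w²)/2 = (1230.37558 − 1004.57049)/2 = 112.90255 W.
|Δ| = 0.00011;  2% of max(1, |F·v|) = 2.25805.

yes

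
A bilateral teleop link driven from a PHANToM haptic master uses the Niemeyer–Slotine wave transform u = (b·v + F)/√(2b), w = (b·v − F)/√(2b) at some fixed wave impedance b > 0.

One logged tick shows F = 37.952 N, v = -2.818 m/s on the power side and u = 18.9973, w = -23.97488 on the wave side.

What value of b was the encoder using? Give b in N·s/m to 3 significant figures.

b = 1.56 N·s/m

u + w = -4.97758;  u + w = √(2b)·v, so √(2b) = -4.97758/(-2.818) = 1.76635.
b = (√(2b))²/2 = 3.12000/2 = 1.56000.
(Check via u − w = 2F/√(2b): u − w = 42.97218, 2F/√(2b) = 42.97218.)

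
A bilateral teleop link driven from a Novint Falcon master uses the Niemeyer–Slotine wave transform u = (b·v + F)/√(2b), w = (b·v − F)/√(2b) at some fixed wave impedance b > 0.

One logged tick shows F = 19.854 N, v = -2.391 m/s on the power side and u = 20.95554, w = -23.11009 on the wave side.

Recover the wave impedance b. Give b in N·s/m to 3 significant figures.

u + w = -2.1546;  u + w = √(2b)·v, so √(2b) = -2.1546/(-2.391) = 0.9011.
b = (√(2b))²/2 = 0.8120/2 = 0.4060.
(Check via u − w = 2F/√(2b): u − w = 44.0656, 2F/√(2b) = 44.0657.)

b = 0.406 N·s/m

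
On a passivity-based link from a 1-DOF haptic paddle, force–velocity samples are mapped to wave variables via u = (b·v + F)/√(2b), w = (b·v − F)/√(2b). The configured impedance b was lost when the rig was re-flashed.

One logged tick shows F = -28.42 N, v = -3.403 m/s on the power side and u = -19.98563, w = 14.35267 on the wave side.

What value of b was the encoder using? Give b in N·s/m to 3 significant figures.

u + w = -5.6330;  u + w = √(2b)·v, so √(2b) = -5.6330/(-3.403) = 1.6553.
b = (√(2b))²/2 = 2.7400/2 = 1.3700.
(Check via u − w = 2F/√(2b): u − w = -34.3383, 2F/√(2b) = -34.3383.)

b = 1.37 N·s/m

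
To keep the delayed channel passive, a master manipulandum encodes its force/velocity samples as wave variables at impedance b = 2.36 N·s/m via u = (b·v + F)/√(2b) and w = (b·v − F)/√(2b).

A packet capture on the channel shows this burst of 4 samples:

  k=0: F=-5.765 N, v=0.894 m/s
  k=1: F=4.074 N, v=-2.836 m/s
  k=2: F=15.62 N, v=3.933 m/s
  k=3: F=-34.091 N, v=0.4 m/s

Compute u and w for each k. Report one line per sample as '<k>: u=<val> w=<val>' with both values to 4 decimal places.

k=0: b·v=2.36×0.894=2.1098; √(2b)=2.1726; u=(2.1098+(-5.765))/2.1726=-1.6824, w=(2.1098−(-5.765))/2.1726=3.6247
k=1: b·v=2.36×(-2.836)=-6.6930; √(2b)=2.1726; u=(-6.6930+4.074)/2.1726=-1.2055, w=(-6.6930−4.074)/2.1726=-4.9559
k=2: b·v=2.36×3.933=9.2819; √(2b)=2.1726; u=(9.2819+15.62)/2.1726=11.4620, w=(9.2819−15.62)/2.1726=-2.9174
k=3: b·v=2.36×0.4=0.9440; √(2b)=2.1726; u=(0.9440+(-34.091))/2.1726=-15.2571, w=(0.9440−(-34.091))/2.1726=16.1262

0: u=-1.6824 w=3.6247
1: u=-1.2055 w=-4.9559
2: u=11.4620 w=-2.9174
3: u=-15.2571 w=16.1262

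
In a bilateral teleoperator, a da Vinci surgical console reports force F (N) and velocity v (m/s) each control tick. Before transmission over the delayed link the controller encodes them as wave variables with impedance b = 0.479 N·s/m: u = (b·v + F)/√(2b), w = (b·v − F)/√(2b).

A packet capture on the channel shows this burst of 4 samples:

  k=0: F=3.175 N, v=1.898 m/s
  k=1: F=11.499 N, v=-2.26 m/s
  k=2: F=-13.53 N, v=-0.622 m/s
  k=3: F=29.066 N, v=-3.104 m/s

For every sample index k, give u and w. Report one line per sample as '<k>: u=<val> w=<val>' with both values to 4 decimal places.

0: u=4.1727 w=-2.3150
1: u=10.6423 w=-12.8544
2: u=-14.1278 w=13.5190
3: u=28.1773 w=-31.2154

k=0: b·v=0.479×1.898=0.9091; √(2b)=0.9788; u=(0.9091+3.175)/0.9788=4.1727, w=(0.9091−3.175)/0.9788=-2.3150
k=1: b·v=0.479×(-2.26)=-1.0825; √(2b)=0.9788; u=(-1.0825+11.499)/0.9788=10.6423, w=(-1.0825−11.499)/0.9788=-12.8544
k=2: b·v=0.479×(-0.622)=-0.2979; √(2b)=0.9788; u=(-0.2979+(-13.53))/0.9788=-14.1278, w=(-0.2979−(-13.53))/0.9788=13.5190
k=3: b·v=0.479×(-3.104)=-1.4868; √(2b)=0.9788; u=(-1.4868+29.066)/0.9788=28.1773, w=(-1.4868−29.066)/0.9788=-31.2154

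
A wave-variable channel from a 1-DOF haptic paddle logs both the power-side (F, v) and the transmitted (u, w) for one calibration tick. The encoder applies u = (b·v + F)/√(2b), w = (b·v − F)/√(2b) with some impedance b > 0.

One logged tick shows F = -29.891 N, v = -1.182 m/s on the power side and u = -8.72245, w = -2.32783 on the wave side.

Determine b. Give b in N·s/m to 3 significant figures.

u + w = -11.05028;  u + w = √(2b)·v, so √(2b) = -11.05028/(-1.182) = 9.34880.
b = (√(2b))²/2 = 87.40004/2 = 43.70002.
(Check via u − w = 2F/√(2b): u − w = -6.39462, 2F/√(2b) = -6.39462.)

b = 43.7 N·s/m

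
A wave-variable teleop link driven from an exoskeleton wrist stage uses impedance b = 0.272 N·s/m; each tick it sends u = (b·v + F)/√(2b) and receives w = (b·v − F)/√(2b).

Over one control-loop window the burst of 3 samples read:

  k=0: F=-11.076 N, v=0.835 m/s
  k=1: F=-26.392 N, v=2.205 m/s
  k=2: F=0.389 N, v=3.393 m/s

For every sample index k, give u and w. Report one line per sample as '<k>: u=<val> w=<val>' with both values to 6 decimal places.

k=0: b·v=0.272×0.835=0.227120; √(2b)=0.737564; u=(0.227120+(-11.076))/0.737564=-14.709078, w=(0.227120−(-11.076))/0.737564=15.324944
k=1: b·v=0.272×2.205=0.599760; √(2b)=0.737564; u=(0.599760+(-26.392))/0.737564=-34.969515, w=(0.599760−(-26.392))/0.737564=36.595843
k=2: b·v=0.272×3.393=0.922896; √(2b)=0.737564; u=(0.922896+0.389)/0.737564=1.778689, w=(0.922896−0.389)/0.737564=0.723864

0: u=-14.709078 w=15.324944
1: u=-34.969515 w=36.595843
2: u=1.778689 w=0.723864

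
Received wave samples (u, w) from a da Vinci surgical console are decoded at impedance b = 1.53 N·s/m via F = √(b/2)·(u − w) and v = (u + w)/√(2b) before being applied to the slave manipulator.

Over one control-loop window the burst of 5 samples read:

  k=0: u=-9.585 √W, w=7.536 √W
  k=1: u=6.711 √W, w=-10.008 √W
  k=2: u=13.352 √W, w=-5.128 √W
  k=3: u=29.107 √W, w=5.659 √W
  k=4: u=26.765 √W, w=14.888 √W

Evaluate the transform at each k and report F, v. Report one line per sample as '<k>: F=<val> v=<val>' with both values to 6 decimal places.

0: F=-14.974759 v=-1.171335
1: F=14.623153 v=-1.884769
2: F=16.163399 v=4.701348
3: F=20.508624 v=19.874399
4: F=10.388132 v=23.811435

k=0: u−w=-17.121000, u+w=-2.049000; √(b/2)=0.874643, √(2b)=1.749286; F=0.874643×(-17.121)=-14.974759, v=-2.049000/1.749286=-1.171335
k=1: u−w=16.719000, u+w=-3.297000; √(b/2)=0.874643, √(2b)=1.749286; F=0.874643×16.719=14.623153, v=-3.297000/1.749286=-1.884769
k=2: u−w=18.480000, u+w=8.224000; √(b/2)=0.874643, √(2b)=1.749286; F=0.874643×18.48=16.163399, v=8.224000/1.749286=4.701348
k=3: u−w=23.448000, u+w=34.766000; √(b/2)=0.874643, √(2b)=1.749286; F=0.874643×23.448=20.508624, v=34.766000/1.749286=19.874399
k=4: u−w=11.877000, u+w=41.653000; √(b/2)=0.874643, √(2b)=1.749286; F=0.874643×11.877=10.388132, v=41.653000/1.749286=23.811435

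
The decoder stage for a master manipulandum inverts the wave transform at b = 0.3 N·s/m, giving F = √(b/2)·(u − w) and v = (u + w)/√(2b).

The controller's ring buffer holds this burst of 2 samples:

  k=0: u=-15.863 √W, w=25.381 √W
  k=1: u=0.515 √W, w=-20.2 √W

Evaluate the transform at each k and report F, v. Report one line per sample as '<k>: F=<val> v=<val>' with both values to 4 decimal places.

0: F=-15.9737 v=12.2877
1: F=8.0229 v=-25.4132

k=0: u−w=-41.2440, u+w=9.5180; √(b/2)=0.3873, √(2b)=0.7746; F=0.3873×(-41.244)=-15.9737, v=9.5180/0.7746=12.2877
k=1: u−w=20.7150, u+w=-19.6850; √(b/2)=0.3873, √(2b)=0.7746; F=0.3873×20.715=8.0229, v=-19.6850/0.7746=-25.4132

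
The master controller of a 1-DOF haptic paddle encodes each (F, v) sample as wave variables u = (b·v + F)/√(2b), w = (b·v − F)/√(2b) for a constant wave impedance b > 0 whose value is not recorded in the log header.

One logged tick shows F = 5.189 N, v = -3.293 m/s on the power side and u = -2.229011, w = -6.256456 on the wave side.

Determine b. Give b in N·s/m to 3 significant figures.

b = 3.32 N·s/m

u + w = -8.485467;  u + w = √(2b)·v, so √(2b) = -8.485467/(-3.293) = 2.576820.
b = (√(2b))²/2 = 6.639999/2 = 3.320000.
(Check via u − w = 2F/√(2b): u − w = 4.027445, 2F/√(2b) = 4.027445.)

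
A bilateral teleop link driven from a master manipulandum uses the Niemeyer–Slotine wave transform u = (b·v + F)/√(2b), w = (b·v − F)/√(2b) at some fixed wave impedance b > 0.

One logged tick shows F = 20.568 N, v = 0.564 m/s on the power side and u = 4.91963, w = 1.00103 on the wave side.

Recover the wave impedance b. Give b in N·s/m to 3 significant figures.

u + w = 5.92066;  u + w = √(2b)·v, so √(2b) = 5.92066/0.564 = 10.49762.
b = (√(2b))²/2 = 110.20011/2 = 55.10006.
(Check via u − w = 2F/√(2b): u − w = 3.91860, 2F/√(2b) = 3.91860.)

b = 55.1 N·s/m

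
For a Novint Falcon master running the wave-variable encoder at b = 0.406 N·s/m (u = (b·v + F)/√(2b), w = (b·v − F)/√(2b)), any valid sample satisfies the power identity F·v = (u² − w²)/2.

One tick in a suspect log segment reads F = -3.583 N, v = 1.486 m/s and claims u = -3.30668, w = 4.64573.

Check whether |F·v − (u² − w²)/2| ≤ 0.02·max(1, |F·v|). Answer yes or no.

F·v = (-3.583)×1.486 = -5.3243 W.
(u² − w²)/2 = (10.9341 − 21.5828)/2 = -5.3243 W.
|Δ| = 0.0000;  2% of max(1, |F·v|) = 0.1065.

yes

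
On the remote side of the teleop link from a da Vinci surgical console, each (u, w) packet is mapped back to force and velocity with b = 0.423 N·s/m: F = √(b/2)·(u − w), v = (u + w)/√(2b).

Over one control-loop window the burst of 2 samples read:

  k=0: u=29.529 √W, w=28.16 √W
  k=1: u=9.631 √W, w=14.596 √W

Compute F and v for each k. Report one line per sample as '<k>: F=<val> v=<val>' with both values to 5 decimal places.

k=0: u−w=1.36900, u+w=57.68900; √(b/2)=0.45989, √(2b)=0.91978; F=0.45989×1.369=0.62959, v=57.68900/0.91978=62.72026
k=1: u−w=-4.96500, u+w=24.22700; √(b/2)=0.45989, √(2b)=0.91978; F=0.45989×(-4.965)=-2.28336, v=24.22700/0.91978=26.33992

0: F=0.62959 v=62.72026
1: F=-2.28336 v=26.33992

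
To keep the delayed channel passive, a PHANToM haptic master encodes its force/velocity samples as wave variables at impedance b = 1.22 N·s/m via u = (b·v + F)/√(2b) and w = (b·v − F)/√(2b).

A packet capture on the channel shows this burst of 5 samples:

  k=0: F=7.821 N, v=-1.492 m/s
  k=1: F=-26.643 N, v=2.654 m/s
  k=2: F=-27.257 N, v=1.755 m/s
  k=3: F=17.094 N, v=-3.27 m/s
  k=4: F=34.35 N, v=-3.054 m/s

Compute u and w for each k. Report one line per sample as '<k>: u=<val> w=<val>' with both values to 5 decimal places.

k=0: b·v=1.22×(-1.492)=-1.82024; √(2b)=1.56205; u=(-1.82024+7.821)/1.56205=3.84159, w=(-1.82024−7.821)/1.56205=-6.17217
k=1: b·v=1.22×2.654=3.23788; √(2b)=1.56205; u=(3.23788+(-26.643))/1.56205=-14.98359, w=(3.23788−(-26.643))/1.56205=19.12927
k=2: b·v=1.22×1.755=2.14110; √(2b)=1.56205; u=(2.14110+(-27.257))/1.56205=-16.07881, w=(2.14110−(-27.257))/1.56205=18.82020
k=3: b·v=1.22×(-3.27)=-3.98940; √(2b)=1.56205; u=(-3.98940+17.094)/1.56205=8.38936, w=(-3.98940−17.094)/1.56205=-13.49726
k=4: b·v=1.22×(-3.054)=-3.72588; √(2b)=1.56205; u=(-3.72588+34.35)/1.56205=19.60508, w=(-3.72588−34.35)/1.56205=-24.37558

0: u=3.84159 w=-6.17217
1: u=-14.98359 w=19.12927
2: u=-16.07881 w=18.82020
3: u=8.38936 w=-13.49726
4: u=19.60508 w=-24.37558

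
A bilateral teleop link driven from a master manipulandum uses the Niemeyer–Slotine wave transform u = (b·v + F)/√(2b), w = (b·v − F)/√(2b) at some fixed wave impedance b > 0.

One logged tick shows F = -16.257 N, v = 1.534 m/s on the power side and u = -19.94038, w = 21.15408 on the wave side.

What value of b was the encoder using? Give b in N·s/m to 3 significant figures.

u + w = 1.2137;  u + w = √(2b)·v, so √(2b) = 1.2137/1.534 = 0.7912.
b = (√(2b))²/2 = 0.6260/2 = 0.3130.
(Check via u − w = 2F/√(2b): u − w = -41.0945, 2F/√(2b) = -41.0946.)

b = 0.313 N·s/m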